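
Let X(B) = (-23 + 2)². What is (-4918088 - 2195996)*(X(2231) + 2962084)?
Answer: -21075651702100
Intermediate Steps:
X(B) = 441 (X(B) = (-21)² = 441)
(-4918088 - 2195996)*(X(2231) + 2962084) = (-4918088 - 2195996)*(441 + 2962084) = -7114084*2962525 = -21075651702100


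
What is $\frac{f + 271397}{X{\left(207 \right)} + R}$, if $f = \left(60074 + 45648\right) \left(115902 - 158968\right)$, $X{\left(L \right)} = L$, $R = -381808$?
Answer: $\frac{4552752255}{381601} \approx 11931.0$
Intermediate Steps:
$f = -4553023652$ ($f = 105722 \left(-43066\right) = -4553023652$)
$\frac{f + 271397}{X{\left(207 \right)} + R} = \frac{-4553023652 + 271397}{207 - 381808} = - \frac{4552752255}{-381601} = \left(-4552752255\right) \left(- \frac{1}{381601}\right) = \frac{4552752255}{381601}$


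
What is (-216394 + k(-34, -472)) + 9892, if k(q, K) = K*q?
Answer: -190454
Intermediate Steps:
(-216394 + k(-34, -472)) + 9892 = (-216394 - 472*(-34)) + 9892 = (-216394 + 16048) + 9892 = -200346 + 9892 = -190454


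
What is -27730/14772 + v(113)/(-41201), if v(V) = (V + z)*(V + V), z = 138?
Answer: -990230101/304310586 ≈ -3.2540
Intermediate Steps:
v(V) = 2*V*(138 + V) (v(V) = (V + 138)*(V + V) = (138 + V)*(2*V) = 2*V*(138 + V))
-27730/14772 + v(113)/(-41201) = -27730/14772 + (2*113*(138 + 113))/(-41201) = -27730*1/14772 + (2*113*251)*(-1/41201) = -13865/7386 + 56726*(-1/41201) = -13865/7386 - 56726/41201 = -990230101/304310586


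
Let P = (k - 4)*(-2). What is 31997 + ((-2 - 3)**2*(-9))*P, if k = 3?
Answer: 31547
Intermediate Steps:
P = 2 (P = (3 - 4)*(-2) = -1*(-2) = 2)
31997 + ((-2 - 3)**2*(-9))*P = 31997 + ((-2 - 3)**2*(-9))*2 = 31997 + ((-5)**2*(-9))*2 = 31997 + (25*(-9))*2 = 31997 - 225*2 = 31997 - 450 = 31547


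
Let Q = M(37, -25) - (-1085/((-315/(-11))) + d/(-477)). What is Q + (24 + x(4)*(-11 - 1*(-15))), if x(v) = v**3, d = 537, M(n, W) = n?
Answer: 169819/477 ≈ 356.01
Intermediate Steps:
Q = 36259/477 (Q = 37 - (-1085/((-315/(-11))) + 537/(-477)) = 37 - (-1085/((-315*(-1/11))) + 537*(-1/477)) = 37 - (-1085/315/11 - 179/159) = 37 - (-1085*11/315 - 179/159) = 37 - (-341/9 - 179/159) = 37 - 1*(-18610/477) = 37 + 18610/477 = 36259/477 ≈ 76.015)
Q + (24 + x(4)*(-11 - 1*(-15))) = 36259/477 + (24 + 4**3*(-11 - 1*(-15))) = 36259/477 + (24 + 64*(-11 + 15)) = 36259/477 + (24 + 64*4) = 36259/477 + (24 + 256) = 36259/477 + 280 = 169819/477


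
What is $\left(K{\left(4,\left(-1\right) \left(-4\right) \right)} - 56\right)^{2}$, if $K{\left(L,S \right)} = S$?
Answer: $2704$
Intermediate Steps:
$\left(K{\left(4,\left(-1\right) \left(-4\right) \right)} - 56\right)^{2} = \left(\left(-1\right) \left(-4\right) - 56\right)^{2} = \left(4 - 56\right)^{2} = \left(-52\right)^{2} = 2704$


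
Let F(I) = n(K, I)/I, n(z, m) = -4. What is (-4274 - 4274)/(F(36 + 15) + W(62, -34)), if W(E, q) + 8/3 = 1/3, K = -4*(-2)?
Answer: 145316/41 ≈ 3544.3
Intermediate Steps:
K = 8
W(E, q) = -7/3 (W(E, q) = -8/3 + 1/3 = -7/3)
F(I) = -4/I
(-4274 - 4274)/(F(36 + 15) + W(62, -34)) = (-4274 - 4274)/(-4/(36 + 15) - 7/3) = -8548/(-4/51 - 7/3) = -8548/(-41/17) = -8548*(-17/41) = 145316/41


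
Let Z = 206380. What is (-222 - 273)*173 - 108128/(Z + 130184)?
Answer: -7205441567/84141 ≈ -85635.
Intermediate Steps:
(-222 - 273)*173 - 108128/(Z + 130184) = (-222 - 273)*173 - 108128/(206380 + 130184) = -495*173 - 108128/336564 = -85635 - 108128*1/336564 = -85635 - 27032/84141 = -7205441567/84141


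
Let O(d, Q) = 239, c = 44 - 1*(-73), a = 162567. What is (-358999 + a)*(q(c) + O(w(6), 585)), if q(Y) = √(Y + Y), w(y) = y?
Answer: -46947248 - 589296*√26 ≈ -4.9952e+7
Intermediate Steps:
c = 117 (c = 44 + 73 = 117)
q(Y) = √2*√Y (q(Y) = √(2*Y) = √2*√Y)
(-358999 + a)*(q(c) + O(w(6), 585)) = (-358999 + 162567)*(√2*√117 + 239) = -196432*(√2*(3*√13) + 239) = -196432*(3*√26 + 239) = -196432*(239 + 3*√26) = -46947248 - 589296*√26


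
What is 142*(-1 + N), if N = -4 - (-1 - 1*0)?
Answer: -568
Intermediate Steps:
N = -3 (N = -4 - (-1 + 0) = -4 - 1*(-1) = -4 + 1 = -3)
142*(-1 + N) = 142*(-1 - 3) = 142*(-4) = -568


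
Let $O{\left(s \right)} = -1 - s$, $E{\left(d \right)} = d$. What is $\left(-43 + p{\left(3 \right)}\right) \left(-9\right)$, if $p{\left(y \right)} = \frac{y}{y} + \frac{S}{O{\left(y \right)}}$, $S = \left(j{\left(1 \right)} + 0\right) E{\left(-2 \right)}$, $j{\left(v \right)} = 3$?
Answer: $\frac{729}{2} \approx 364.5$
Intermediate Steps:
$S = -6$ ($S = \left(3 + 0\right) \left(-2\right) = 3 \left(-2\right) = -6$)
$p{\left(y \right)} = 1 - \frac{6}{-1 - y}$ ($p{\left(y \right)} = \frac{y}{y} - \frac{6}{-1 - y} = 1 - \frac{6}{-1 - y}$)
$\left(-43 + p{\left(3 \right)}\right) \left(-9\right) = \left(-43 + \frac{7 + 3}{1 + 3}\right) \left(-9\right) = \left(-43 + \frac{1}{4} \cdot 10\right) \left(-9\right) = \left(-43 + \frac{5}{2}\right) \left(-9\right) = \left(- \frac{81}{2}\right) \left(-9\right) = \frac{729}{2}$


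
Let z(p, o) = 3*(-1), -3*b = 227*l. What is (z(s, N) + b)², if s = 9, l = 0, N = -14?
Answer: 9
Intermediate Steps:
b = 0 (b = -227*0/3 = -⅓*0 = 0)
z(p, o) = -3
(z(s, N) + b)² = (-3 + 0)² = (-3)² = 9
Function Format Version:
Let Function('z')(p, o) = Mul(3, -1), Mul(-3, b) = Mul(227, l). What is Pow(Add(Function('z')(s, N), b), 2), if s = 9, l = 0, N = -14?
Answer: 9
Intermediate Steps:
b = 0 (b = Mul(Rational(-1, 3), Mul(227, 0)) = Mul(Rational(-1, 3), 0) = 0)
Function('z')(p, o) = -3
Pow(Add(Function('z')(s, N), b), 2) = Pow(Add(-3, 0), 2) = Pow(-3, 2) = 9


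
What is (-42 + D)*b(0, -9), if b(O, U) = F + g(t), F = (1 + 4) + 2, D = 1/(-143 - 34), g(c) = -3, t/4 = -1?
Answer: -29740/177 ≈ -168.02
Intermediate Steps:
t = -4 (t = 4*(-1) = -4)
D = -1/177 (D = 1/(-177) = -1/177 ≈ -0.0056497)
F = 7 (F = 5 + 2 = 7)
b(O, U) = 4 (b(O, U) = 7 - 3 = 4)
(-42 + D)*b(0, -9) = (-42 - 1/177)*4 = -7435/177*4 = -29740/177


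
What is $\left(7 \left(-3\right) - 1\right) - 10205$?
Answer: $-10227$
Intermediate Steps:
$\left(7 \left(-3\right) - 1\right) - 10205 = \left(-21 - 1\right) - 10205 = -22 - 10205 = -10227$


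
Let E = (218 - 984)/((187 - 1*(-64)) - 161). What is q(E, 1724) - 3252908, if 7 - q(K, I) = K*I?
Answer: -145720253/45 ≈ -3.2382e+6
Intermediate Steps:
E = -383/45 (E = -766/((187 + 64) - 161) = -766/(251 - 161) = -766/90 = -766*1/90 = -383/45 ≈ -8.5111)
q(K, I) = 7 - I*K (q(K, I) = 7 - K*I = 7 - I*K)
q(E, 1724) - 3252908 = (7 - 1*1724*(-383/45)) - 3252908 = (7 + 660292/45) - 3252908 = 660607/45 - 3252908 = -145720253/45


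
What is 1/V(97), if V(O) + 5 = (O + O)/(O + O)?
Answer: -¼ ≈ -0.25000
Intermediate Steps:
V(O) = -4 (V(O) = -5 + (O + O)/(O + O) = -5 + (2*O)/((2*O)) = -5 + (2*O)*(1/(2*O)) = -5 + 1 = -4)
1/V(97) = 1/(-4) = -¼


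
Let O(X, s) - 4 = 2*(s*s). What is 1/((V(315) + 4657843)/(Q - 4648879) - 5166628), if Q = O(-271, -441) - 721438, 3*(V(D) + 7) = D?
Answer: -4981351/25736792212369 ≈ -1.9355e-7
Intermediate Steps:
V(D) = -7 + D/3
O(X, s) = 4 + 2*s² (O(X, s) = 4 + 2*(s*s) = 4 + 2*s²)
Q = -332472 (Q = (4 + 2*(-441)²) - 721438 = (4 + 2*194481) - 721438 = (4 + 388962) - 721438 = 388966 - 721438 = -332472)
1/((V(315) + 4657843)/(Q - 4648879) - 5166628) = 1/(((-7 + (⅓)*315) + 4657843)/(-332472 - 4648879) - 5166628) = 1/(((-7 + 105) + 4657843)/(-4981351) - 5166628) = 1/((98 + 4657843)*(-1/4981351) - 5166628) = 1/(4657941*(-1/4981351) - 5166628) = 1/(-4657941/4981351 - 5166628) = 1/(-25736792212369/4981351) = -4981351/25736792212369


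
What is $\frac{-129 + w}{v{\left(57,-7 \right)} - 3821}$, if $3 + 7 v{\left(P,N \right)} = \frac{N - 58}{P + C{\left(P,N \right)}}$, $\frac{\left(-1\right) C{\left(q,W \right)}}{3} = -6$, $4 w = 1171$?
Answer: $- \frac{68775}{1605052} \approx -0.042849$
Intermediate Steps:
$w = \frac{1171}{4}$ ($w = \frac{1}{4} \cdot 1171 = \frac{1171}{4} \approx 292.75$)
$C{\left(q,W \right)} = 18$ ($C{\left(q,W \right)} = \left(-3\right) \left(-6\right) = 18$)
$v{\left(P,N \right)} = - \frac{3}{7} + \frac{-58 + N}{7 \left(18 + P\right)}$ ($v{\left(P,N \right)} = - \frac{3}{7} + \frac{\left(N - 58\right) \frac{1}{P + 18}}{7} = - \frac{3}{7} + \frac{\left(-58 + N\right) \frac{1}{18 + P}}{7} = - \frac{3}{7} + \frac{\frac{1}{18 + P} \left(-58 + N\right)}{7} = - \frac{3}{7} + \frac{-58 + N}{7 \left(18 + P\right)}$)
$\frac{-129 + w}{v{\left(57,-7 \right)} - 3821} = \frac{-129 + \frac{1171}{4}}{\frac{-112 - 7 - 171}{7 \left(18 + 57\right)} - 3821} = \frac{655}{4 \left(\frac{-112 - 7 - 171}{7 \cdot 75} - 3821\right)} = \frac{655}{4 \left(\frac{1}{7} \cdot \frac{1}{75} \left(-290\right) - 3821\right)} = \frac{655}{4 \left(- \frac{58}{105} - 3821\right)} = \frac{655}{4 \left(- \frac{401263}{105}\right)} = \frac{655}{4} \left(- \frac{105}{401263}\right) = - \frac{68775}{1605052}$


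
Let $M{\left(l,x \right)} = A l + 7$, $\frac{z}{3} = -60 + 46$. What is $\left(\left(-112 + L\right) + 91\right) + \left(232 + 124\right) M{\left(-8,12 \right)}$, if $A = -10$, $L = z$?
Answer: $30909$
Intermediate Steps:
$z = -42$ ($z = 3 \left(-60 + 46\right) = 3 \left(-14\right) = -42$)
$L = -42$
$M{\left(l,x \right)} = 7 - 10 l$ ($M{\left(l,x \right)} = - 10 l + 7 = 7 - 10 l$)
$\left(\left(-112 + L\right) + 91\right) + \left(232 + 124\right) M{\left(-8,12 \right)} = \left(\left(-112 - 42\right) + 91\right) + \left(232 + 124\right) \left(7 - -80\right) = \left(-154 + 91\right) + 356 \left(7 + 80\right) = -63 + 356 \cdot 87 = -63 + 30972 = 30909$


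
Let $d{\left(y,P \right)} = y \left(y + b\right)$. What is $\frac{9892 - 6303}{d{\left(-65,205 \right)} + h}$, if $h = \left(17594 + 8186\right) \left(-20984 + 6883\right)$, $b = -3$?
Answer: $- \frac{3589}{363519360} \approx -9.8729 \cdot 10^{-6}$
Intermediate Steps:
$h = -363523780$ ($h = 25780 \left(-14101\right) = -363523780$)
$d{\left(y,P \right)} = y \left(-3 + y\right)$ ($d{\left(y,P \right)} = y \left(y - 3\right) = y \left(-3 + y\right)$)
$\frac{9892 - 6303}{d{\left(-65,205 \right)} + h} = \frac{9892 - 6303}{- 65 \left(-3 - 65\right) - 363523780} = \frac{3589}{\left(-65\right) \left(-68\right) - 363523780} = \frac{3589}{4420 - 363523780} = \frac{3589}{-363519360} = 3589 \left(- \frac{1}{363519360}\right) = - \frac{3589}{363519360}$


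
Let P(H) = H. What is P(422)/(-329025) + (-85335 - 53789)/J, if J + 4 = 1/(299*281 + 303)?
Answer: 428873613369454/12330650575 ≈ 34781.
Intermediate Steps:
J = -337287/84322 (J = -4 + 1/(299*281 + 303) = -4 + 1/(84019 + 303) = -4 + 1/84322 = -337287/84322 ≈ -4.0000)
P(422)/(-329025) + (-85335 - 53789)/J = 422/(-329025) + (-85335 - 53789)/(-337287/84322) = 422*(-1/329025) - 139124*(-84322/337287) = -422/329025 + 11731213928/337287 = 428873613369454/12330650575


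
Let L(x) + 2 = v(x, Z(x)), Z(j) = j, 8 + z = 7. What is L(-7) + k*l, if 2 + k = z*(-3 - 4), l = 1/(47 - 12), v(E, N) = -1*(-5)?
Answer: 22/7 ≈ 3.1429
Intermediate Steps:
z = -1 (z = -8 + 7 = -1)
v(E, N) = 5
L(x) = 3 (L(x) = -2 + 5 = 3)
l = 1/35 ≈ 0.028571
k = 5 (k = -2 - (-3 - 4) = -2 - 1*(-7) = -2 + 7 = 5)
L(-7) + k*l = 3 + 5*(1/35) = 3 + ⅐ = 22/7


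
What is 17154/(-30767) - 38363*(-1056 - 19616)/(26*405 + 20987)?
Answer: 24398919068294/969683539 ≈ 25162.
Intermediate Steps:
17154/(-30767) - 38363*(-1056 - 19616)/(26*405 + 20987) = 17154*(-1/30767) - 38363*(-20672/(10530 + 20987)) = -17154/30767 - 38363/(31517*(-1/20672)) = -17154/30767 - 38363/(-31517/20672) = -17154/30767 - 38363*(-20672/31517) = -17154/30767 + 793039936/31517 = 24398919068294/969683539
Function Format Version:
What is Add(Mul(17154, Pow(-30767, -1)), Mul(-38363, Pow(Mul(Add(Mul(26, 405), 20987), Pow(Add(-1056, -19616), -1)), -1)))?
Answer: Rational(24398919068294, 969683539) ≈ 25162.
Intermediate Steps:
Add(Mul(17154, Pow(-30767, -1)), Mul(-38363, Pow(Mul(Add(Mul(26, 405), 20987), Pow(Add(-1056, -19616), -1)), -1))) = Add(Mul(17154, Rational(-1, 30767)), Mul(-38363, Pow(Mul(Add(10530, 20987), Pow(-20672, -1)), -1))) = Add(Rational(-17154, 30767), Mul(-38363, Pow(Mul(31517, Rational(-1, 20672)), -1))) = Add(Rational(-17154, 30767), Mul(-38363, Pow(Rational(-31517, 20672), -1))) = Add(Rational(-17154, 30767), Mul(-38363, Rational(-20672, 31517))) = Add(Rational(-17154, 30767), Rational(793039936, 31517)) = Rational(24398919068294, 969683539)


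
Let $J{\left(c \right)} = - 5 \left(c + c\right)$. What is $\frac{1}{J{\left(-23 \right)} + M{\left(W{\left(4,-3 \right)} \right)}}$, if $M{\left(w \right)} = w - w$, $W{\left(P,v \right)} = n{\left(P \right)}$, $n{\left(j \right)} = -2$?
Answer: $\frac{1}{230} \approx 0.0043478$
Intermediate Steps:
$J{\left(c \right)} = - 10 c$ ($J{\left(c \right)} = - 5 \cdot 2 c = - 10 c$)
$W{\left(P,v \right)} = -2$
$M{\left(w \right)} = 0$
$\frac{1}{J{\left(-23 \right)} + M{\left(W{\left(4,-3 \right)} \right)}} = \frac{1}{\left(-10\right) \left(-23\right) + 0} = \frac{1}{230 + 0} = \frac{1}{230}$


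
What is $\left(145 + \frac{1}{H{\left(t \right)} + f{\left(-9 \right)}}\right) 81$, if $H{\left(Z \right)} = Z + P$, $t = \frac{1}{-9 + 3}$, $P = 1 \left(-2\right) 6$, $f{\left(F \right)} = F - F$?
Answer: $\frac{856899}{73} \approx 11738.0$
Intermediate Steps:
$f{\left(F \right)} = 0$
$P = -12$ ($P = \left(-2\right) 6 = -12$)
$t = - \frac{1}{6}$ ($t = \frac{1}{-6} = - \frac{1}{6} \approx -0.16667$)
$H{\left(Z \right)} = -12 + Z$ ($H{\left(Z \right)} = Z - 12 = -12 + Z$)
$\left(145 + \frac{1}{H{\left(t \right)} + f{\left(-9 \right)}}\right) 81 = \left(145 + \frac{1}{\left(-12 - \frac{1}{6}\right) + 0}\right) 81 = \left(145 + \frac{1}{- \frac{73}{6} + 0}\right) 81 = \left(145 + \frac{1}{- \frac{73}{6}}\right) 81 = \left(145 - \frac{6}{73}\right) 81 = \frac{10579}{73} \cdot 81 = \frac{856899}{73}$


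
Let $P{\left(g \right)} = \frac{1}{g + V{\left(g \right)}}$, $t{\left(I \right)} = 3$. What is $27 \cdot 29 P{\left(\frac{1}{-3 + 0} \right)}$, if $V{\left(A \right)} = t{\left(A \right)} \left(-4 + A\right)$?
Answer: $- \frac{2349}{40} \approx -58.725$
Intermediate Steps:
$V{\left(A \right)} = -12 + 3 A$ ($V{\left(A \right)} = 3 \left(-4 + A\right) = -12 + 3 A$)
$P{\left(g \right)} = \frac{1}{-12 + 4 g}$ ($P{\left(g \right)} = \frac{1}{g + \left(-12 + 3 g\right)} = \frac{1}{-12 + 4 g}$)
$27 \cdot 29 P{\left(\frac{1}{-3 + 0} \right)} = 27 \cdot 29 \frac{1}{4 \left(-3 + \frac{1}{-3 + 0}\right)} = 783 \frac{1}{4 \left(-3 + \frac{1}{-3}\right)} = 783 \frac{1}{4 \left(-3 - \frac{1}{3}\right)} = 783 \frac{1}{4 \left(- \frac{10}{3}\right)} = 783 \cdot \frac{1}{4} \left(- \frac{3}{10}\right) = 783 \left(- \frac{3}{40}\right) = - \frac{2349}{40}$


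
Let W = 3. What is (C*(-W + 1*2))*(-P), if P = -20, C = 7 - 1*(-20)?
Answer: -540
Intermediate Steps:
C = 27 (C = 7 + 20 = 27)
(C*(-W + 1*2))*(-P) = (27*(-1*3 + 1*2))*(-1*(-20)) = (27*(-3 + 2))*20 = (27*(-1))*20 = -27*20 = -540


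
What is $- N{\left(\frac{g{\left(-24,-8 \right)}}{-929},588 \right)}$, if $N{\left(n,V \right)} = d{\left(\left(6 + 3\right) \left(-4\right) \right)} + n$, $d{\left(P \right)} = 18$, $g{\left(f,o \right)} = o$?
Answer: $- \frac{16730}{929} \approx -18.009$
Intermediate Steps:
$N{\left(n,V \right)} = 18 + n$
$- N{\left(\frac{g{\left(-24,-8 \right)}}{-929},588 \right)} = - (18 - \frac{8}{-929}) = - (18 - - \frac{8}{929}) = - (18 + \frac{8}{929}) = \left(-1\right) \frac{16730}{929} = - \frac{16730}{929}$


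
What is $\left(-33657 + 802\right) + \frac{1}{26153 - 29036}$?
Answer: $- \frac{94720966}{2883} \approx -32855.0$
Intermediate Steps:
$\left(-33657 + 802\right) + \frac{1}{26153 - 29036} = -32855 + \frac{1}{-2883} = -32855 - \frac{1}{2883} = - \frac{94720966}{2883}$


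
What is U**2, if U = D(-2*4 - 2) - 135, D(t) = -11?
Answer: 21316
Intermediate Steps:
U = -146 (U = -11 - 135 = -146)
U**2 = (-146)**2 = 21316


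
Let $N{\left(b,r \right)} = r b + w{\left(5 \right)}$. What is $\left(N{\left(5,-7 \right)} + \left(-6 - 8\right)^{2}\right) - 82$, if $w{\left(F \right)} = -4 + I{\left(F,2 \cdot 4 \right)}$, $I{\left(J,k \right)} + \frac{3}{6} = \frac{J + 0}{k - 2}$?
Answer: $\frac{226}{3} \approx 75.333$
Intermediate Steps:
$I{\left(J,k \right)} = - \frac{1}{2} + \frac{J}{-2 + k}$ ($I{\left(J,k \right)} = - \frac{1}{2} + \frac{J + 0}{k - 2} = - \frac{1}{2} + \frac{J}{-2 + k}$)
$w{\left(F \right)} = - \frac{9}{2} + \frac{F}{6}$ ($w{\left(F \right)} = -4 + \frac{1 + F - \frac{2 \cdot 4}{2}}{-2 + 2 \cdot 4} = -4 + \frac{1 + F - 4}{-2 + 8} = -4 + \frac{1 + F - 4}{6} = -4 + \frac{-3 + F}{6} = -4 + \left(- \frac{1}{2} + \frac{F}{6}\right) = - \frac{9}{2} + \frac{F}{6}$)
$N{\left(b,r \right)} = - \frac{11}{3} + b r$ ($N{\left(b,r \right)} = r b + \left(- \frac{9}{2} + \frac{1}{6} \cdot 5\right) = b r + \left(- \frac{9}{2} + \frac{5}{6}\right) = b r - \frac{11}{3} = - \frac{11}{3} + b r$)
$\left(N{\left(5,-7 \right)} + \left(-6 - 8\right)^{2}\right) - 82 = \left(\left(- \frac{11}{3} + 5 \left(-7\right)\right) + \left(-6 - 8\right)^{2}\right) - 82 = \left(\left(- \frac{11}{3} - 35\right) + \left(-14\right)^{2}\right) - 82 = \left(- \frac{116}{3} + 196\right) - 82 = \frac{472}{3} - 82 = \frac{226}{3}$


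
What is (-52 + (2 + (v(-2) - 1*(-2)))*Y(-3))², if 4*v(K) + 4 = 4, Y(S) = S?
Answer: 4096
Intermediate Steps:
v(K) = 0 (v(K) = -1 + (¼)*4 = -1 + 1 = 0)
(-52 + (2 + (v(-2) - 1*(-2)))*Y(-3))² = (-52 + (2 + (0 - 1*(-2)))*(-3))² = (-52 + (2 + (0 + 2))*(-3))² = (-52 + (2 + 2)*(-3))² = (-52 + 4*(-3))² = (-52 - 12)² = (-64)² = 4096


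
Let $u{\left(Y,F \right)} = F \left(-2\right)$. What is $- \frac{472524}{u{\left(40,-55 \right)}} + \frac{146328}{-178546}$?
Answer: $- \frac{21095841546}{4910015} \approx -4296.5$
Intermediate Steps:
$u{\left(Y,F \right)} = - 2 F$
$- \frac{472524}{u{\left(40,-55 \right)}} + \frac{146328}{-178546} = - \frac{472524}{\left(-2\right) \left(-55\right)} + \frac{146328}{-178546} = - \frac{472524}{110} + 146328 \left(- \frac{1}{178546}\right) = \left(-472524\right) \frac{1}{110} - \frac{73164}{89273} = - \frac{236262}{55} - \frac{73164}{89273} = - \frac{21095841546}{4910015}$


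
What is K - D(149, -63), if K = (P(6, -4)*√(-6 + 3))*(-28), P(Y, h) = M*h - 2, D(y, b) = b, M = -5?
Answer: 63 - 504*I*√3 ≈ 63.0 - 872.95*I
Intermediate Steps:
P(Y, h) = -2 - 5*h (P(Y, h) = -5*h - 2 = -2 - 5*h)
K = -504*I*√3 (K = ((-2 - 5*(-4))*√(-6 + 3))*(-28) = ((-2 + 20)*√(-3))*(-28) = (18*(I*√3))*(-28) = (18*I*√3)*(-28) = -504*I*√3 ≈ -872.95*I)
K - D(149, -63) = -504*I*√3 - 1*(-63) = -504*I*√3 + 63 = 63 - 504*I*√3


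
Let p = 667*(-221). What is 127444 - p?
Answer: 274851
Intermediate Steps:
p = -147407
127444 - p = 127444 - 1*(-147407) = 127444 + 147407 = 274851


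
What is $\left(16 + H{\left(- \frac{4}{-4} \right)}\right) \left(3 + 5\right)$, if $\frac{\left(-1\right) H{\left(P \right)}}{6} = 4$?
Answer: $-64$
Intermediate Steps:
$H{\left(P \right)} = -24$ ($H{\left(P \right)} = \left(-6\right) 4 = -24$)
$\left(16 + H{\left(- \frac{4}{-4} \right)}\right) \left(3 + 5\right) = \left(16 - 24\right) \left(3 + 5\right) = \left(-8\right) 8 = -64$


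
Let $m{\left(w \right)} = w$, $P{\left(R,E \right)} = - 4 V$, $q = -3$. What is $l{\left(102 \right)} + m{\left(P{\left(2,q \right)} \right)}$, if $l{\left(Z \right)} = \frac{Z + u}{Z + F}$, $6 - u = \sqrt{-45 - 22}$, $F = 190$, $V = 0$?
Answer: $\frac{27}{73} - \frac{i \sqrt{67}}{292} \approx 0.36986 - 0.028032 i$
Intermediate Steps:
$P{\left(R,E \right)} = 0$ ($P{\left(R,E \right)} = \left(-4\right) 0 = 0$)
$u = 6 - i \sqrt{67}$ ($u = 6 - \sqrt{-45 - 22} = 6 - \sqrt{-67} = 6 - i \sqrt{67} \approx 6.0 - 8.1853 i$)
$l{\left(Z \right)} = \frac{6 + Z - i \sqrt{67}}{190 + Z}$ ($l{\left(Z \right)} = \frac{Z + \left(6 - i \sqrt{67}\right)}{Z + 190} = \frac{6 + Z - i \sqrt{67}}{190 + Z}$)
$l{\left(102 \right)} + m{\left(P{\left(2,q \right)} \right)} = \frac{6 + 102 - i \sqrt{67}}{190 + 102} + 0 = \frac{108 - i \sqrt{67}}{292} + 0 = \left(\frac{27}{73} - \frac{i \sqrt{67}}{292}\right) + 0 = \frac{27}{73} - \frac{i \sqrt{67}}{292}$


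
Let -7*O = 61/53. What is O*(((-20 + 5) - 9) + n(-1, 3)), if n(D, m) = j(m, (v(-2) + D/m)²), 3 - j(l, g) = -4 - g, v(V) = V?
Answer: 6344/3339 ≈ 1.9000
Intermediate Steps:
j(l, g) = 7 + g (j(l, g) = 3 - (-4 - g) = 3 + (4 + g) = 7 + g)
n(D, m) = 7 + (-2 + D/m)²
O = -61/371 (O = -61/(7*53) = -⅐*61/53 = -61/371 ≈ -0.16442)
O*(((-20 + 5) - 9) + n(-1, 3)) = -61*(((-20 + 5) - 9) + (7 + (-1 - 2*3)²/3²))/371 = -61*((-15 - 9) + (7 + (-1 - 6)²/9))/371 = -61*(-24 + (7 + (⅑)*(-7)²))/371 = -61*(-24 + (7 + (⅑)*49))/371 = -61*(-24 + (7 + 49/9))/371 = -61*(-24 + 112/9)/371 = -61/371*(-104/9) = 6344/3339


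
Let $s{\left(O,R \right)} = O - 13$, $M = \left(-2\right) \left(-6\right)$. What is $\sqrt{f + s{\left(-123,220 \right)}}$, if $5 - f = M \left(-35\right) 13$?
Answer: $73$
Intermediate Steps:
$M = 12$
$s{\left(O,R \right)} = -13 + O$
$f = 5465$ ($f = 5 - 12 \left(-35\right) 13 = 5 - \left(-420\right) 13 = 5 - -5460 = 5 + 5460 = 5465$)
$\sqrt{f + s{\left(-123,220 \right)}} = \sqrt{5465 - 136} = \sqrt{5329} = 73$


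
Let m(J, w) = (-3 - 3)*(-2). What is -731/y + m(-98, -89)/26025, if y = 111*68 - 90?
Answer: -6311593/64698150 ≈ -0.097554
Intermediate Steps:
y = 7458 (y = 7548 - 90 = 7458)
m(J, w) = 12 (m(J, w) = -6*(-2) = 12)
-731/y + m(-98, -89)/26025 = -731/7458 + 12/26025 = -731*1/7458 + 12*(1/26025) = -731/7458 + 4/8675 = -6311593/64698150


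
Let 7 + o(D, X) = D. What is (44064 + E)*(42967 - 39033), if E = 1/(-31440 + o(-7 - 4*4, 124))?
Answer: 2727627253393/15735 ≈ 1.7335e+8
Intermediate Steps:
o(D, X) = -7 + D
E = -1/31470 (E = 1/(-31440 + (-7 + (-7 - 4*4))) = 1/(-31440 + (-7 + (-7 - 16))) = 1/(-31440 + (-7 - 23)) = 1/(-31440 - 30) = 1/(-31470) = -1/31470 ≈ -3.1776e-5)
(44064 + E)*(42967 - 39033) = (44064 - 1/31470)*(42967 - 39033) = (1386694079/31470)*3934 = 2727627253393/15735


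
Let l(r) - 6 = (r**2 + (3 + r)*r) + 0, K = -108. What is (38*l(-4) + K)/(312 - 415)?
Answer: -880/103 ≈ -8.5437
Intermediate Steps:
l(r) = 6 + r**2 + r*(3 + r) (l(r) = 6 + ((r**2 + (3 + r)*r) + 0) = 6 + ((r**2 + r*(3 + r)) + 0) = 6 + (r**2 + r*(3 + r)) = 6 + r**2 + r*(3 + r))
(38*l(-4) + K)/(312 - 415) = (38*(6 + 2*(-4)**2 + 3*(-4)) - 108)/(312 - 415) = (38*(6 + 2*16 - 12) - 108)/(-103) = (38*(6 + 32 - 12) - 108)*(-1/103) = (38*26 - 108)*(-1/103) = (988 - 108)*(-1/103) = 880*(-1/103) = -880/103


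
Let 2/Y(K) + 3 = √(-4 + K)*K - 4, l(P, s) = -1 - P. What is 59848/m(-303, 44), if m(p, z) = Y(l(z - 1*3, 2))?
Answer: -209468 - 1256808*I*√46 ≈ -2.0947e+5 - 8.5241e+6*I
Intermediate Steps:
Y(K) = 2/(-7 + K*√(-4 + K)) (Y(K) = 2/(-3 + (√(-4 + K)*K - 4)) = 2/(-3 + (K*√(-4 + K) - 4)) = 2/(-3 + (-4 + K*√(-4 + K))) = 2/(-7 + K*√(-4 + K)))
m(p, z) = 2/(-7 + √(-2 - z)*(2 - z)) (m(p, z) = 2/(-7 + (-1 - (z - 1*3))*√(-4 + (-1 - (z - 1*3)))) = 2/(-7 + (-1 - (z - 3))*√(-4 + (-1 - (z - 3)))) = 2/(-7 + (-1 - (-3 + z))*√(-4 + (-1 - (-3 + z)))) = 2/(-7 + (-1 + (3 - z))*√(-4 + (-1 + (3 - z)))) = 2/(-7 + (2 - z)*√(-4 + (2 - z))) = 2/(-7 + (2 - z)*√(-2 - z)) = 2/(-7 + √(-2 - z)*(2 - z)))
59848/m(-303, 44) = 59848/((-2/(7 + √(-2 - 1*44)*(-2 + 44)))) = 59848/((-2/(7 + √(-2 - 44)*42))) = 59848/((-2/(7 + √(-46)*42))) = 59848/((-2/(7 + (I*√46)*42))) = 59848/((-2/(7 + 42*I*√46))) = 59848*(-7/2 - 21*I*√46) = -209468 - 1256808*I*√46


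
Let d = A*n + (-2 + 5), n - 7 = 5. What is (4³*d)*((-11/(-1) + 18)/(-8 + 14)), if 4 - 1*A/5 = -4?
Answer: 149408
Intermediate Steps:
n = 12 (n = 7 + 5 = 12)
A = 40 (A = 20 - 5*(-4) = 20 + 20 = 40)
d = 483 (d = 40*12 + (-2 + 5) = 480 + 3 = 483)
(4³*d)*((-11/(-1) + 18)/(-8 + 14)) = (4³*483)*((-11/(-1) + 18)/(-8 + 14)) = (64*483)*((-11*(-1) + 18)/6) = 30912*((11 + 18)*(⅙)) = 30912*(29*(⅙)) = 30912*(29/6) = 149408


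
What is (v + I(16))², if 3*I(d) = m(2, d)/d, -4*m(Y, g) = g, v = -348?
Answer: 17447329/144 ≈ 1.2116e+5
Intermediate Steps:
m(Y, g) = -g/4
I(d) = -1/12 (I(d) = ((-d/4)/d)/3 = (⅓)*(-¼) = -1/12)
(v + I(16))² = (-348 - 1/12)² = (-4177/12)² = 17447329/144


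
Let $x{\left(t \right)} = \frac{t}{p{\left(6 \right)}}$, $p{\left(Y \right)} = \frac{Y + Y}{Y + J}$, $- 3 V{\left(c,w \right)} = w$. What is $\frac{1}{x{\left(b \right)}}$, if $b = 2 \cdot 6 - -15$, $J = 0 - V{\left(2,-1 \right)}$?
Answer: $\frac{4}{51} \approx 0.078431$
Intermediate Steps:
$V{\left(c,w \right)} = - \frac{w}{3}$
$J = - \frac{1}{3}$ ($J = 0 - \left(- \frac{1}{3}\right) \left(-1\right) = 0 - \frac{1}{3} = - \frac{1}{3} \approx -0.33333$)
$b = 27$ ($b = 12 + 15 = 27$)
$p{\left(Y \right)} = \frac{2 Y}{- \frac{1}{3} + Y}$ ($p{\left(Y \right)} = \frac{Y + Y}{Y - \frac{1}{3}} = \frac{2 Y}{- \frac{1}{3} + Y}$)
$x{\left(t \right)} = \frac{17 t}{36}$ ($x{\left(t \right)} = \frac{t}{6 \cdot 6 \frac{1}{-1 + 3 \cdot 6}} = \frac{t}{6 \cdot 6 \frac{1}{-1 + 18}} = \frac{t}{6 \cdot 6 \cdot \frac{1}{17}} = \frac{t}{\frac{36}{17}} = t \frac{17}{36} = \frac{17 t}{36}$)
$\frac{1}{x{\left(b \right)}} = \frac{1}{\frac{17}{36} \cdot 27} = \frac{1}{\frac{51}{4}} = \frac{4}{51}$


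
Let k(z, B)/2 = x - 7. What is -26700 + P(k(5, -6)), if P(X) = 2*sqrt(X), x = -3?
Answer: -26700 + 4*I*sqrt(5) ≈ -26700.0 + 8.9443*I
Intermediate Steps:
k(z, B) = -20 (k(z, B) = 2*(-3 - 7) = 2*(-10) = -20)
-26700 + P(k(5, -6)) = -26700 + 2*sqrt(-20) = -26700 + 2*(2*I*sqrt(5)) = -26700 + 4*I*sqrt(5)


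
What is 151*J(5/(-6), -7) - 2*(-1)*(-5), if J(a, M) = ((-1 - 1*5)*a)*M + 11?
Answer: -3634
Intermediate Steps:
J(a, M) = 11 - 6*M*a (J(a, M) = ((-1 - 5)*a)*M + 11 = (-6*a)*M + 11 = -6*M*a + 11 = 11 - 6*M*a)
151*J(5/(-6), -7) - 2*(-1)*(-5) = 151*(11 - 6*(-7)*5/(-6)) - 2*(-1)*(-5) = 151*(11 - 6*(-7)*5*(-1/6)) + 2*(-5) = 151*(11 - 6*(-7)*(-5/6)) - 10 = 151*(11 - 35) - 10 = 151*(-24) - 10 = -3624 - 10 = -3634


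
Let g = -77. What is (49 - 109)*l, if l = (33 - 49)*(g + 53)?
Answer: -23040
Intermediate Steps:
l = 384 (l = (33 - 49)*(-77 + 53) = -16*(-24) = 384)
(49 - 109)*l = (49 - 109)*384 = -60*384 = -23040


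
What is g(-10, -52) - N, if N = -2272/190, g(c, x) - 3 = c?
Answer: 471/95 ≈ 4.9579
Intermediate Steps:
g(c, x) = 3 + c
N = -1136/95 (N = -2272*1/190 = -1136/95 ≈ -11.958)
g(-10, -52) - N = (3 - 10) - 1*(-1136/95) = -7 + 1136/95 = 471/95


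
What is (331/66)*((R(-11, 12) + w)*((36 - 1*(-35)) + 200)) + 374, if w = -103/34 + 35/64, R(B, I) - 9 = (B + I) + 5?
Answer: 1248494111/71808 ≈ 17387.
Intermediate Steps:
R(B, I) = 14 + B + I (R(B, I) = 9 + ((B + I) + 5) = 9 + (5 + B + I) = 14 + B + I)
w = -2701/1088 (w = -103*1/34 + 35*(1/64) = -103/34 + 35/64 = -2701/1088 ≈ -2.4825)
(331/66)*((R(-11, 12) + w)*((36 - 1*(-35)) + 200)) + 374 = (331/66)*(((14 - 11 + 12) - 2701/1088)*((36 - 1*(-35)) + 200)) + 374 = (331*(1/66))*((15 - 2701/1088)*((36 + 35) + 200)) + 374 = 331*(13619*(71 + 200)/1088)/66 + 374 = 331*((13619/1088)*271)/66 + 374 = (331/66)*(3690749/1088) + 374 = 1221637919/71808 + 374 = 1248494111/71808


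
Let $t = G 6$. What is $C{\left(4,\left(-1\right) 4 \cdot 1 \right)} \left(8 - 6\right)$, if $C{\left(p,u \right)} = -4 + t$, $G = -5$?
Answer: $-68$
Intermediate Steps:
$t = -30$ ($t = \left(-5\right) 6 = -30$)
$C{\left(p,u \right)} = -34$ ($C{\left(p,u \right)} = -4 - 30 = -34$)
$C{\left(4,\left(-1\right) 4 \cdot 1 \right)} \left(8 - 6\right) = - 34 \left(8 - 6\right) = \left(-34\right) 2 = -68$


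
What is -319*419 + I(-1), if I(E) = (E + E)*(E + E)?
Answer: -133657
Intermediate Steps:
I(E) = 4*E**2 (I(E) = (2*E)*(2*E) = 4*E**2)
-319*419 + I(-1) = -319*419 + 4*(-1)**2 = -133661 + 4*1 = -133661 + 4 = -133657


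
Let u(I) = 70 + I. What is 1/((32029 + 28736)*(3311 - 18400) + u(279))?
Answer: -1/916882736 ≈ -1.0907e-9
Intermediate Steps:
1/((32029 + 28736)*(3311 - 18400) + u(279)) = 1/((32029 + 28736)*(3311 - 18400) + (70 + 279)) = 1/(60765*(-15089) + 349) = 1/(-916883085 + 349) = 1/(-916882736) = -1/916882736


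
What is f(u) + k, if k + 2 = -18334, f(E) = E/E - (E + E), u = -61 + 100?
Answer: -18413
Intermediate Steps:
u = 39
f(E) = 1 - 2*E
k = -18336 (k = -2 - 18334 = -18336)
f(u) + k = (1 - 2*39) - 18336 = (1 - 78) - 18336 = -77 - 18336 = -18413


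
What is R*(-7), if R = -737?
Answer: 5159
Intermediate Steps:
R*(-7) = -737*(-7) = 5159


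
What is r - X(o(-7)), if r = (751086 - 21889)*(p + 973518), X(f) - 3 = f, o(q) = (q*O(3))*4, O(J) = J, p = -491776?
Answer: 351284821255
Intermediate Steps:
o(q) = 12*q (o(q) = (q*3)*4 = (3*q)*4 = 12*q)
X(f) = 3 + f
r = 351284821174 (r = (751086 - 21889)*(-491776 + 973518) = 729197*481742 = 351284821174)
r - X(o(-7)) = 351284821174 - (3 + 12*(-7)) = 351284821174 - (3 - 84) = 351284821174 - 1*(-81) = 351284821174 + 81 = 351284821255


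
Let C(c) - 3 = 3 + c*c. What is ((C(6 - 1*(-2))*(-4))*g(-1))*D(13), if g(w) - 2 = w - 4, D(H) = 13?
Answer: 10920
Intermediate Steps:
C(c) = 6 + c**2 (C(c) = 3 + (3 + c*c) = 3 + (3 + c**2) = 6 + c**2)
g(w) = -2 + w (g(w) = 2 + (w - 4) = 2 + (-4 + w) = -2 + w)
((C(6 - 1*(-2))*(-4))*g(-1))*D(13) = (((6 + (6 - 1*(-2))**2)*(-4))*(-2 - 1))*13 = (((6 + (6 + 2)**2)*(-4))*(-3))*13 = (((6 + 8**2)*(-4))*(-3))*13 = (((6 + 64)*(-4))*(-3))*13 = ((70*(-4))*(-3))*13 = -280*(-3)*13 = 840*13 = 10920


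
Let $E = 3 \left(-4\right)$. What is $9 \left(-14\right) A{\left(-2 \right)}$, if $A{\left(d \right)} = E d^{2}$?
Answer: $6048$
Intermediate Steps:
$E = -12$
$A{\left(d \right)} = - 12 d^{2}$
$9 \left(-14\right) A{\left(-2 \right)} = 9 \left(-14\right) \left(- 12 \left(-2\right)^{2}\right) = - 126 \left(\left(-12\right) 4\right) = \left(-126\right) \left(-48\right) = 6048$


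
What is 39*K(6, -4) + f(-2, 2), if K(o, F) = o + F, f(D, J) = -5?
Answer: 73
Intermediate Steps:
K(o, F) = F + o
39*K(6, -4) + f(-2, 2) = 39*(-4 + 6) - 5 = 39*2 - 5 = 78 - 5 = 73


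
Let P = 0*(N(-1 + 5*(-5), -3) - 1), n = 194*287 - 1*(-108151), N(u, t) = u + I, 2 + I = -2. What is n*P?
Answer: 0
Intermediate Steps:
I = -4 (I = -2 - 2 = -4)
N(u, t) = -4 + u (N(u, t) = u - 4 = -4 + u)
n = 163829 (n = 55678 + 108151 = 163829)
P = 0 (P = 0*((-4 + (-1 + 5*(-5))) - 1) = 0*((-4 + (-1 - 25)) - 1) = 0*((-4 - 26) - 1) = 0*(-30 - 1) = 0*(-31) = 0)
n*P = 163829*0 = 0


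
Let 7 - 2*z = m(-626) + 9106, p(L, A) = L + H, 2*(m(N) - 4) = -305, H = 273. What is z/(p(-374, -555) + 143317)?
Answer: -17901/572864 ≈ -0.031248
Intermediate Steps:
m(N) = -297/2 (m(N) = 4 + (1/2)*(-305) = 4 - 305/2 = -297/2)
p(L, A) = 273 + L (p(L, A) = L + 273 = 273 + L)
z = -17901/4 (z = 7/2 - (-297/2 + 9106)/2 = 7/2 - 1/2*17915/2 = 7/2 - 17915/4 = -17901/4 ≈ -4475.3)
z/(p(-374, -555) + 143317) = -17901/(4*((273 - 374) + 143317)) = -17901/(4*(-101 + 143317)) = -17901/4/143216 = -17901/4*1/143216 = -17901/572864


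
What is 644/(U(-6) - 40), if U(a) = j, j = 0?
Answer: -161/10 ≈ -16.100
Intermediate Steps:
U(a) = 0
644/(U(-6) - 40) = 644/(0 - 40) = 644/(-40) = -1/40*644 = -161/10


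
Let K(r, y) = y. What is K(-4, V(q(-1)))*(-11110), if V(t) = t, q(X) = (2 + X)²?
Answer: -11110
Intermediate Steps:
K(-4, V(q(-1)))*(-11110) = (2 - 1)²*(-11110) = 1²*(-11110) = 1*(-11110) = -11110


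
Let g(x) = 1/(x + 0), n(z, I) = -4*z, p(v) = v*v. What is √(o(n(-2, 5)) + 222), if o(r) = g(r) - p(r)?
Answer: √2530/4 ≈ 12.575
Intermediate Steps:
p(v) = v²
g(x) = 1/x
o(r) = 1/r - r²
√(o(n(-2, 5)) + 222) = √((1 - (-4*(-2))³)/((-4*(-2))) + 222) = √((1 - 1*8³)/8 + 222) = √((1 - 1*512)/8 + 222) = √((1 - 512)/8 + 222) = √((⅛)*(-511) + 222) = √(-511/8 + 222) = √(1265/8) = √2530/4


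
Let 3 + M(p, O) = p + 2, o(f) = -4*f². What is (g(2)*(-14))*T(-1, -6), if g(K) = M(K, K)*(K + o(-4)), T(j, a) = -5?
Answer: -4340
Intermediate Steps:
M(p, O) = -1 + p (M(p, O) = -3 + (p + 2) = -3 + (2 + p) = -1 + p)
g(K) = (-1 + K)*(-64 + K) (g(K) = (-1 + K)*(K - 4*(-4)²) = (-1 + K)*(K - 4*16) = (-1 + K)*(K - 64) = (-1 + K)*(-64 + K))
(g(2)*(-14))*T(-1, -6) = (((-1 + 2)*(-64 + 2))*(-14))*(-5) = ((1*(-62))*(-14))*(-5) = -62*(-14)*(-5) = 868*(-5) = -4340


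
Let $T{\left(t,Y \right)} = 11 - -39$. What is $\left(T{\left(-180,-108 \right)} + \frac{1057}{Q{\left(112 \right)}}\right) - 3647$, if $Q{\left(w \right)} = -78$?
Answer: $- \frac{281623}{78} \approx -3610.6$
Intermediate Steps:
$T{\left(t,Y \right)} = 50$ ($T{\left(t,Y \right)} = 11 + 39 = 50$)
$\left(T{\left(-180,-108 \right)} + \frac{1057}{Q{\left(112 \right)}}\right) - 3647 = \left(50 + \frac{1057}{-78}\right) - 3647 = \left(50 + 1057 \left(- \frac{1}{78}\right)\right) - 3647 = \left(50 - \frac{1057}{78}\right) - 3647 = \frac{2843}{78} - 3647 = - \frac{281623}{78}$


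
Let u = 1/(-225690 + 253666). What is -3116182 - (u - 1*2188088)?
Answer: -25964357745/27976 ≈ -9.2809e+5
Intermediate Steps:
u = 1/27976 ≈ 3.5745e-5
-3116182 - (u - 1*2188088) = -3116182 - (1/27976 - 1*2188088) = -3116182 - (1/27976 - 2188088) = -3116182 - 1*(-61213949887/27976) = -3116182 + 61213949887/27976 = -25964357745/27976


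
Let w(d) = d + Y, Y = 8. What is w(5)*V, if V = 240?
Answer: 3120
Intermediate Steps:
w(d) = 8 + d (w(d) = d + 8 = 8 + d)
w(5)*V = (8 + 5)*240 = 13*240 = 3120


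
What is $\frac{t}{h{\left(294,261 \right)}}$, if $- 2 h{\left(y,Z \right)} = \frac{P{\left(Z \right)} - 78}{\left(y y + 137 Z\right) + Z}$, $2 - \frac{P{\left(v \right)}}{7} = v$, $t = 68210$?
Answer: $\frac{16705174680}{1891} \approx 8.834 \cdot 10^{6}$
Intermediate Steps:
$P{\left(v \right)} = 14 - 7 v$
$h{\left(y,Z \right)} = - \frac{-64 - 7 Z}{2 \left(y^{2} + 138 Z\right)}$ ($h{\left(y,Z \right)} = - \frac{\left(\left(14 - 7 Z\right) - 78\right) \frac{1}{\left(y y + 137 Z\right) + Z}}{2} = - \frac{\left(-64 - 7 Z\right) \frac{1}{\left(y^{2} + 137 Z\right) + Z}}{2} = - \frac{\left(-64 - 7 Z\right) \frac{1}{y^{2} + 138 Z}}{2} = - \frac{\frac{1}{y^{2} + 138 Z} \left(-64 - 7 Z\right)}{2} = - \frac{-64 - 7 Z}{2 \left(y^{2} + 138 Z\right)}$)
$\frac{t}{h{\left(294,261 \right)}} = \frac{68210}{\frac{1}{2} \frac{1}{294^{2} + 138 \cdot 261} \left(64 + 7 \cdot 261\right)} = \frac{68210}{\frac{1}{2} \frac{1}{86436 + 36018} \left(64 + 1827\right)} = \frac{68210}{\frac{1}{2} \cdot \frac{1}{122454} \cdot 1891} = \frac{68210}{\frac{1891}{244908}} = 68210 \cdot \frac{244908}{1891} = \frac{16705174680}{1891}$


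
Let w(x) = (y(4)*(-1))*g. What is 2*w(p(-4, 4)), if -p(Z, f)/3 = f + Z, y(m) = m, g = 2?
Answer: -16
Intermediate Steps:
p(Z, f) = -3*Z - 3*f (p(Z, f) = -3*(f + Z) = -3*(Z + f) = -3*Z - 3*f)
w(x) = -8 (w(x) = (4*(-1))*2 = -4*2 = -8)
2*w(p(-4, 4)) = 2*(-8) = -16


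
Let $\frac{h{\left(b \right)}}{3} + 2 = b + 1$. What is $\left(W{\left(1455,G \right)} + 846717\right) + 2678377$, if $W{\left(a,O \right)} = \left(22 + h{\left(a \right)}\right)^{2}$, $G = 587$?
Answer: $22744550$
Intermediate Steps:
$h{\left(b \right)} = -3 + 3 b$ ($h{\left(b \right)} = -6 + 3 \left(b + 1\right) = -6 + 3 \left(1 + b\right) = -6 + \left(3 + 3 b\right) = -3 + 3 b$)
$W{\left(a,O \right)} = \left(19 + 3 a\right)^{2}$ ($W{\left(a,O \right)} = \left(22 + \left(-3 + 3 a\right)\right)^{2} = \left(19 + 3 a\right)^{2}$)
$\left(W{\left(1455,G \right)} + 846717\right) + 2678377 = \left(\left(19 + 3 \cdot 1455\right)^{2} + 846717\right) + 2678377 = \left(\left(19 + 4365\right)^{2} + 846717\right) + 2678377 = \left(4384^{2} + 846717\right) + 2678377 = \left(19219456 + 846717\right) + 2678377 = 20066173 + 2678377 = 22744550$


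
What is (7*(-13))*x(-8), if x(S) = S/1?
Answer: 728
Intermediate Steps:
x(S) = S (x(S) = S*1 = S)
(7*(-13))*x(-8) = (7*(-13))*(-8) = -91*(-8) = 728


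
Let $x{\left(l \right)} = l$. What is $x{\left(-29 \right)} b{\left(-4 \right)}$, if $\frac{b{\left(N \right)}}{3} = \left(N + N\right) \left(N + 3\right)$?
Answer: $-696$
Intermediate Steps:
$b{\left(N \right)} = 6 N \left(3 + N\right)$ ($b{\left(N \right)} = 3 \left(N + N\right) \left(N + 3\right) = 3 \cdot 2 N \left(3 + N\right) = 6 N \left(3 + N\right)$)
$x{\left(-29 \right)} b{\left(-4 \right)} = - 29 \cdot 6 \left(-4\right) \left(3 - 4\right) = - 29 \cdot 6 \left(-4\right) \left(-1\right) = \left(-29\right) 24 = -696$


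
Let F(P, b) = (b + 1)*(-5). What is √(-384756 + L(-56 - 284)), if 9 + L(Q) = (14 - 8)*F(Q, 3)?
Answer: 3*I*√42765 ≈ 620.39*I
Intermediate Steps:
F(P, b) = -5 - 5*b (F(P, b) = (1 + b)*(-5) = -5 - 5*b)
L(Q) = -129 (L(Q) = -9 + (14 - 8)*(-5 - 5*3) = -9 + 6*(-5 - 15) = -9 + 6*(-20) = -9 - 120 = -129)
√(-384756 + L(-56 - 284)) = √(-384756 - 129) = √(-384885) = 3*I*√42765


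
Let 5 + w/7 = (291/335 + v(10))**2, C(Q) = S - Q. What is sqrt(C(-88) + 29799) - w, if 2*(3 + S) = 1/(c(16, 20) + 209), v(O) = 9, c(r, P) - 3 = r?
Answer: -72579577/112225 + sqrt(1553489970)/228 ≈ -473.86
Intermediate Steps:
c(r, P) = 3 + r
S = -1367/456 (S = -3 + 1/(2*((3 + 16) + 209)) = -3 + 1/(2*(19 + 209)) = -3 + (1/2)/228 = -3 + (1/2)*(1/228) = -3 + 1/456 = -1367/456 ≈ -2.9978)
C(Q) = -1367/456 - Q
w = 72579577/112225 (w = -35 + 7*(291/335 + 9)**2 = -35 + 7*(3306/335)**2 = -35 + 7*(10929636/112225) = -35 + 76507452/112225 = 72579577/112225 ≈ 646.73)
sqrt(C(-88) + 29799) - w = sqrt((-1367/456 - 1*(-88)) + 29799) - 1*72579577/112225 = sqrt((-1367/456 + 88) + 29799) - 72579577/112225 = sqrt(38761/456 + 29799) - 72579577/112225 = sqrt(13627105/456) - 72579577/112225 = sqrt(1553489970)/228 - 72579577/112225 = -72579577/112225 + sqrt(1553489970)/228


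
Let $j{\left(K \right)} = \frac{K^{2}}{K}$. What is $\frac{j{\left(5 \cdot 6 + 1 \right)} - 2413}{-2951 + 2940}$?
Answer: $\frac{2382}{11} \approx 216.55$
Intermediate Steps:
$j{\left(K \right)} = K$
$\frac{j{\left(5 \cdot 6 + 1 \right)} - 2413}{-2951 + 2940} = \frac{\left(5 \cdot 6 + 1\right) - 2413}{-2951 + 2940} = \frac{\left(30 + 1\right) - 2413}{-11} = \left(31 - 2413\right) \left(- \frac{1}{11}\right) = \left(-2382\right) \left(- \frac{1}{11}\right) = \frac{2382}{11}$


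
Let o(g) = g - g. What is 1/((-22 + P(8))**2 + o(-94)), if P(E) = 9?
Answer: 1/169 ≈ 0.0059172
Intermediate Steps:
o(g) = 0
1/((-22 + P(8))**2 + o(-94)) = 1/((-22 + 9)**2 + 0) = 1/((-13)**2 + 0) = 1/(169 + 0) = 1/169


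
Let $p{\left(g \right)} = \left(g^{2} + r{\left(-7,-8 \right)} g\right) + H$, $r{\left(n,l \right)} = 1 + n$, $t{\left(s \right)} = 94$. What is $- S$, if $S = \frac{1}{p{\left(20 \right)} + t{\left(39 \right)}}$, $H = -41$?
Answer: $- \frac{1}{333} \approx -0.003003$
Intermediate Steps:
$p{\left(g \right)} = -41 + g^{2} - 6 g$ ($p{\left(g \right)} = \left(g^{2} + \left(1 - 7\right) g\right) - 41 = \left(g^{2} - 6 g\right) - 41 = -41 + g^{2} - 6 g$)
$S = \frac{1}{333}$ ($S = \frac{1}{\left(-41 + 20^{2} - 120\right) + 94} = \frac{1}{\left(-41 + 400 - 120\right) + 94} = \frac{1}{239 + 94} = \frac{1}{333} \approx 0.003003$)
$- S = \left(-1\right) \frac{1}{333} = - \frac{1}{333}$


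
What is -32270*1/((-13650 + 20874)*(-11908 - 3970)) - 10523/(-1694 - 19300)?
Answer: 4792435293/9555824984 ≈ 0.50152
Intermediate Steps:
-32270*1/((-13650 + 20874)*(-11908 - 3970)) - 10523/(-1694 - 19300) = -32270/(7224*(-15878)) - 10523/(-20994) = -32270/(-114702672) - 10523*(-1/20994) = -32270*(-1/114702672) + 10523/20994 = 2305/8193048 + 10523/20994 = 4792435293/9555824984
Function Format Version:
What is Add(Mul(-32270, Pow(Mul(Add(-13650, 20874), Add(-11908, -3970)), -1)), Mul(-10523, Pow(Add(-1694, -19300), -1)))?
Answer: Rational(4792435293, 9555824984) ≈ 0.50152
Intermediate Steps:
Add(Mul(-32270, Pow(Mul(Add(-13650, 20874), Add(-11908, -3970)), -1)), Mul(-10523, Pow(Add(-1694, -19300), -1))) = Add(Mul(-32270, Pow(Mul(7224, -15878), -1)), Mul(-10523, Pow(-20994, -1))) = Add(Mul(-32270, Pow(-114702672, -1)), Mul(-10523, Rational(-1, 20994))) = Add(Mul(-32270, Rational(-1, 114702672)), Rational(10523, 20994)) = Add(Rational(2305, 8193048), Rational(10523, 20994)) = Rational(4792435293, 9555824984)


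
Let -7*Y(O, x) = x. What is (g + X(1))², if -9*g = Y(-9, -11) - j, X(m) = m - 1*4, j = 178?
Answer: 1094116/3969 ≈ 275.67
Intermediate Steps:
Y(O, x) = -x/7
X(m) = -4 + m (X(m) = m - 4 = -4 + m)
g = 1235/63 (g = -(-⅐*(-11) - 1*178)/9 = -(11/7 - 178)/9 = -⅑*(-1235/7) = 1235/63 ≈ 19.603)
(g + X(1))² = (1235/63 + (-4 + 1))² = (1235/63 - 3)² = (1046/63)² = 1094116/3969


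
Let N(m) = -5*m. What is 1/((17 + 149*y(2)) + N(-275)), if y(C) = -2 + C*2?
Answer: 1/1690 ≈ 0.00059172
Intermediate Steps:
y(C) = -2 + 2*C
1/((17 + 149*y(2)) + N(-275)) = 1/((17 + 149*(-2 + 2*2)) - 5*(-275)) = 1/((17 + 149*(-2 + 4)) + 1375) = 1/((17 + 149*2) + 1375) = 1/((17 + 298) + 1375) = 1/(315 + 1375) = 1/1690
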